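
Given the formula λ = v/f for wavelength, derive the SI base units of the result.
Units of each symbol in λ = v/f:
  v (wave speed): m/s
  f (frequency): 1/s  → in the denominator, contributes s

Multiplying the contributions: [m/s] · [s]
Adding exponents of each base unit: m: 1
SI base units of wavelength: m

Answer: m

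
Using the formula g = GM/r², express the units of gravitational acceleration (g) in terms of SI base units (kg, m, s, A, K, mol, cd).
Units of each symbol in g = GM/r²:
  G (gravitational constant): m³/(kg·s²)
  M (mass): kg
  r (distance): m  → to the power 2 in the denominator, contributes 1/m²

Multiplying the contributions: [m³/(kg·s²)] · [kg] · [1/m²]
Adding exponents of each base unit: m: 1, s: -2
SI base units of gravitational acceleration: m/s²

Answer: m/s²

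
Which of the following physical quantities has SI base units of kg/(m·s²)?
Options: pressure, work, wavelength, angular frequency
Checking the SI base units of each option:
  pressure (P = F/A): kg/(m·s²)  ✓ matches
  work (W = Fd): kg·m²/s²  ✗
  wavelength (λ = v/f): m  ✗
  angular frequency (ω = 2πf): 1/s  ✗

Only pressure has units kg/(m·s²).

Answer: pressure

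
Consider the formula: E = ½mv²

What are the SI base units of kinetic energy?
Units of each symbol in E = ½mv²:
  m (mass): kg
  v (speed): m/s  → to the power 2, contributes m²/s²
  The factor ½ is dimensionless.

Multiplying the contributions: [kg] · [m²/s²]
Adding exponents of each base unit: kg: 1, m: 2, s: -2
SI base units of kinetic energy: kg·m²/s²

Answer: kg·m²/s²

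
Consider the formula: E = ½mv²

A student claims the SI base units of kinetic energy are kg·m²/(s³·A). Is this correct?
Units of each symbol in E = ½mv²:
  m (mass): kg
  v (speed): m/s  → to the power 2, contributes m²/s²
  The factor ½ is dimensionless.

Multiplying the contributions: [kg] · [m²/s²]
Adding exponents of each base unit: kg: 1, m: 2, s: -2
SI base units of kinetic energy: kg·m²/s²

The claimed units kg·m²/(s³·A) (exponents kg: 1, m: 2, s: -3, A: -1) do not match the derived units kg·m²/s² (exponents kg: 1, m: 2, s: -2), so the claim is incorrect.

Answer: No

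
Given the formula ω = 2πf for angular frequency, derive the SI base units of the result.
Units of each symbol in ω = 2πf:
  f (frequency): 1/s
  The factor 2π is dimensionless.

Multiplying the contributions: [1/s]
Adding exponents of each base unit: s: -1
SI base units of angular frequency: 1/s

Answer: 1/s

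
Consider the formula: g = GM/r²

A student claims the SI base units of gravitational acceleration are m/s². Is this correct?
Units of each symbol in g = GM/r²:
  G (gravitational constant): m³/(kg·s²)
  M (mass): kg
  r (distance): m  → to the power 2 in the denominator, contributes 1/m²

Multiplying the contributions: [m³/(kg·s²)] · [kg] · [1/m²]
Adding exponents of each base unit: m: 1, s: -2
SI base units of gravitational acceleration: m/s²

The claimed units m/s² match the derived units, so the claim is correct.

Answer: Yes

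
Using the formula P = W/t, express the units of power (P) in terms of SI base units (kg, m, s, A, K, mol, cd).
Units of each symbol in P = W/t:
  W (work): kg·m²/s²
  t (time): s  → in the denominator, contributes 1/s

Multiplying the contributions: [kg·m²/s²] · [1/s]
Adding exponents of each base unit: kg: 1, m: 2, s: -3
SI base units of power: kg·m²/s³

Answer: kg·m²/s³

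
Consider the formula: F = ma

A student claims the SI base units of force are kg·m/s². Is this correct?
Units of each symbol in F = ma:
  m (mass): kg
  a (acceleration): m/s²

Multiplying the contributions: [kg] · [m/s²]
Adding exponents of each base unit: kg: 1, m: 1, s: -2
SI base units of force: kg·m/s²

The claimed units kg·m/s² match the derived units, so the claim is correct.

Answer: Yes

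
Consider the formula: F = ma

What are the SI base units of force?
Units of each symbol in F = ma:
  m (mass): kg
  a (acceleration): m/s²

Multiplying the contributions: [kg] · [m/s²]
Adding exponents of each base unit: kg: 1, m: 1, s: -2
SI base units of force: kg·m/s²

Answer: kg·m/s²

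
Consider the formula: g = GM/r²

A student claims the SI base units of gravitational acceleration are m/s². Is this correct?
Units of each symbol in g = GM/r²:
  G (gravitational constant): m³/(kg·s²)
  M (mass): kg
  r (distance): m  → to the power 2 in the denominator, contributes 1/m²

Multiplying the contributions: [m³/(kg·s²)] · [kg] · [1/m²]
Adding exponents of each base unit: m: 1, s: -2
SI base units of gravitational acceleration: m/s²

The claimed units m/s² match the derived units, so the claim is correct.

Answer: Yes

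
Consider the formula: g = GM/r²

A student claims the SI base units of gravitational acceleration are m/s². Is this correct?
Units of each symbol in g = GM/r²:
  G (gravitational constant): m³/(kg·s²)
  M (mass): kg
  r (distance): m  → to the power 2 in the denominator, contributes 1/m²

Multiplying the contributions: [m³/(kg·s²)] · [kg] · [1/m²]
Adding exponents of each base unit: m: 1, s: -2
SI base units of gravitational acceleration: m/s²

The claimed units m/s² match the derived units, so the claim is correct.

Answer: Yes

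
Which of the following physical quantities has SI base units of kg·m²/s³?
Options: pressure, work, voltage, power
Checking the SI base units of each option:
  pressure (P = F/A): kg/(m·s²)  ✗
  work (W = Fd): kg·m²/s²  ✗
  voltage (V = IR): kg·m²/(s³·A)  ✗
  power (P = W/t): kg·m²/s³  ✓ matches

Only power has units kg·m²/s³.

Answer: power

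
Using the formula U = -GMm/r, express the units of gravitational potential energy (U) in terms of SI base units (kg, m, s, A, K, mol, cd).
Units of each symbol in U = -GMm/r:
  G (gravitational constant): m³/(kg·s²)
  M (mass): kg
  m (mass): kg
  r (distance): m  → in the denominator, contributes 1/m
  The minus sign does not affect the units.

Multiplying the contributions: [m³/(kg·s²)] · [kg] · [kg] · [1/m]
Adding exponents of each base unit: kg: 1, m: 2, s: -2
SI base units of gravitational potential energy: kg·m²/s²

Answer: kg·m²/s²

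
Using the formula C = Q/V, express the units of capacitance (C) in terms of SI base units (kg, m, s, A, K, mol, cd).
Units of each symbol in C = Q/V:
  Q (charge, in coulombs): s·A
  V (voltage, in volts): kg·m²/(s³·A)  → in the denominator, contributes s³·A/(kg·m²)

Multiplying the contributions: [s·A] · [s³·A/(kg·m²)]
Adding exponents of each base unit: kg: -1, m: -2, s: 4, A: 2
SI base units of capacitance: s⁴·A²/(kg·m²)

Answer: s⁴·A²/(kg·m²)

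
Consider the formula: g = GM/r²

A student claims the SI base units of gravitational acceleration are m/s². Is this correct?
Units of each symbol in g = GM/r²:
  G (gravitational constant): m³/(kg·s²)
  M (mass): kg
  r (distance): m  → to the power 2 in the denominator, contributes 1/m²

Multiplying the contributions: [m³/(kg·s²)] · [kg] · [1/m²]
Adding exponents of each base unit: m: 1, s: -2
SI base units of gravitational acceleration: m/s²

The claimed units m/s² match the derived units, so the claim is correct.

Answer: Yes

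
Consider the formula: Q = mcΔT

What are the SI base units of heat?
Units of each symbol in Q = mcΔT:
  m (mass): kg
  c (specific heat capacity, in J/(kg·K)): m²/(s²·K)
  ΔT (temperature change): K

Multiplying the contributions: [kg] · [m²/(s²·K)] · [K]
Adding exponents of each base unit: kg: 1, m: 2, s: -2
SI base units of heat: kg·m²/s²

Answer: kg·m²/s²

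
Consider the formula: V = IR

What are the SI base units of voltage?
Units of each symbol in V = IR:
  I (current): A
  R (resistance, in ohms): kg·m²/(s³·A²)

Multiplying the contributions: [A] · [kg·m²/(s³·A²)]
Adding exponents of each base unit: kg: 1, m: 2, s: -3, A: -1
SI base units of voltage: kg·m²/(s³·A)

Answer: kg·m²/(s³·A)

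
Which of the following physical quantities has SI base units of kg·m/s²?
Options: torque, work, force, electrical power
Checking the SI base units of each option:
  torque (τ = Fr): kg·m²/s²  ✗
  work (W = Fd): kg·m²/s²  ✗
  force (F = ma): kg·m/s²  ✓ matches
  electrical power (P = IV): kg·m²/s³  ✗

Only force has units kg·m/s².

Answer: force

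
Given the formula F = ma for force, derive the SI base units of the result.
Units of each symbol in F = ma:
  m (mass): kg
  a (acceleration): m/s²

Multiplying the contributions: [kg] · [m/s²]
Adding exponents of each base unit: kg: 1, m: 1, s: -2
SI base units of force: kg·m/s²

Answer: kg·m/s²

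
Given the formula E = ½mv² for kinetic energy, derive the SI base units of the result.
Units of each symbol in E = ½mv²:
  m (mass): kg
  v (speed): m/s  → to the power 2, contributes m²/s²
  The factor ½ is dimensionless.

Multiplying the contributions: [kg] · [m²/s²]
Adding exponents of each base unit: kg: 1, m: 2, s: -2
SI base units of kinetic energy: kg·m²/s²

Answer: kg·m²/s²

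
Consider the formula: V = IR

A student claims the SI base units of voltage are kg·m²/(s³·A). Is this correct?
Units of each symbol in V = IR:
  I (current): A
  R (resistance, in ohms): kg·m²/(s³·A²)

Multiplying the contributions: [A] · [kg·m²/(s³·A²)]
Adding exponents of each base unit: kg: 1, m: 2, s: -3, A: -1
SI base units of voltage: kg·m²/(s³·A)

The claimed units kg·m²/(s³·A) match the derived units, so the claim is correct.

Answer: Yes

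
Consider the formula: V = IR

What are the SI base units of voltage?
Units of each symbol in V = IR:
  I (current): A
  R (resistance, in ohms): kg·m²/(s³·A²)

Multiplying the contributions: [A] · [kg·m²/(s³·A²)]
Adding exponents of each base unit: kg: 1, m: 2, s: -3, A: -1
SI base units of voltage: kg·m²/(s³·A)

Answer: kg·m²/(s³·A)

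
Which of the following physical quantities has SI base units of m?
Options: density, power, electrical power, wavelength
Checking the SI base units of each option:
  density (ρ = m/V): kg/m³  ✗
  power (P = W/t): kg·m²/s³  ✗
  electrical power (P = IV): kg·m²/s³  ✗
  wavelength (λ = v/f): m  ✓ matches

Only wavelength has units m.

Answer: wavelength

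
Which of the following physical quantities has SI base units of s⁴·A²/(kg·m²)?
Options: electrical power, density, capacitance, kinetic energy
Checking the SI base units of each option:
  electrical power (P = IV): kg·m²/s³  ✗
  density (ρ = m/V): kg/m³  ✗
  capacitance (C = Q/V): s⁴·A²/(kg·m²)  ✓ matches
  kinetic energy (E = ½mv²): kg·m²/s²  ✗

Only capacitance has units s⁴·A²/(kg·m²).

Answer: capacitance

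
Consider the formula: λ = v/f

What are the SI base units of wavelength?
Units of each symbol in λ = v/f:
  v (wave speed): m/s
  f (frequency): 1/s  → in the denominator, contributes s

Multiplying the contributions: [m/s] · [s]
Adding exponents of each base unit: m: 1
SI base units of wavelength: m

Answer: m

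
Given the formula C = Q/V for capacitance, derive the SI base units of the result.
Units of each symbol in C = Q/V:
  Q (charge, in coulombs): s·A
  V (voltage, in volts): kg·m²/(s³·A)  → in the denominator, contributes s³·A/(kg·m²)

Multiplying the contributions: [s·A] · [s³·A/(kg·m²)]
Adding exponents of each base unit: kg: -1, m: -2, s: 4, A: 2
SI base units of capacitance: s⁴·A²/(kg·m²)

Answer: s⁴·A²/(kg·m²)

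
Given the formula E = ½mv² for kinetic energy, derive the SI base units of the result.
Units of each symbol in E = ½mv²:
  m (mass): kg
  v (speed): m/s  → to the power 2, contributes m²/s²
  The factor ½ is dimensionless.

Multiplying the contributions: [kg] · [m²/s²]
Adding exponents of each base unit: kg: 1, m: 2, s: -2
SI base units of kinetic energy: kg·m²/s²

Answer: kg·m²/s²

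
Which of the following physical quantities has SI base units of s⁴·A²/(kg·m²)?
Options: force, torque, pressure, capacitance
Checking the SI base units of each option:
  force (F = ma): kg·m/s²  ✗
  torque (τ = Fr): kg·m²/s²  ✗
  pressure (P = F/A): kg/(m·s²)  ✗
  capacitance (C = Q/V): s⁴·A²/(kg·m²)  ✓ matches

Only capacitance has units s⁴·A²/(kg·m²).

Answer: capacitance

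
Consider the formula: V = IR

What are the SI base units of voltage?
Units of each symbol in V = IR:
  I (current): A
  R (resistance, in ohms): kg·m²/(s³·A²)

Multiplying the contributions: [A] · [kg·m²/(s³·A²)]
Adding exponents of each base unit: kg: 1, m: 2, s: -3, A: -1
SI base units of voltage: kg·m²/(s³·A)

Answer: kg·m²/(s³·A)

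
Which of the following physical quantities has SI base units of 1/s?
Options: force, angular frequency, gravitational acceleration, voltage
Checking the SI base units of each option:
  force (F = ma): kg·m/s²  ✗
  angular frequency (ω = 2πf): 1/s  ✓ matches
  gravitational acceleration (g = GM/r²): m/s²  ✗
  voltage (V = IR): kg·m²/(s³·A)  ✗

Only angular frequency has units 1/s.

Answer: angular frequency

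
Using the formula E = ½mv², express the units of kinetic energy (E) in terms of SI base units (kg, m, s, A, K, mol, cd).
Units of each symbol in E = ½mv²:
  m (mass): kg
  v (speed): m/s  → to the power 2, contributes m²/s²
  The factor ½ is dimensionless.

Multiplying the contributions: [kg] · [m²/s²]
Adding exponents of each base unit: kg: 1, m: 2, s: -2
SI base units of kinetic energy: kg·m²/s²

Answer: kg·m²/s²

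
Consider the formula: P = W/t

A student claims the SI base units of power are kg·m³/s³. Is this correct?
Units of each symbol in P = W/t:
  W (work): kg·m²/s²
  t (time): s  → in the denominator, contributes 1/s

Multiplying the contributions: [kg·m²/s²] · [1/s]
Adding exponents of each base unit: kg: 1, m: 2, s: -3
SI base units of power: kg·m²/s³

The claimed units kg·m³/s³ (exponents kg: 1, m: 3, s: -3) do not match the derived units kg·m²/s³ (exponents kg: 1, m: 2, s: -3), so the claim is incorrect.

Answer: No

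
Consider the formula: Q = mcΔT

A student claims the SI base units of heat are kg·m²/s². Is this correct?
Units of each symbol in Q = mcΔT:
  m (mass): kg
  c (specific heat capacity, in J/(kg·K)): m²/(s²·K)
  ΔT (temperature change): K

Multiplying the contributions: [kg] · [m²/(s²·K)] · [K]
Adding exponents of each base unit: kg: 1, m: 2, s: -2
SI base units of heat: kg·m²/s²

The claimed units kg·m²/s² match the derived units, so the claim is correct.

Answer: Yes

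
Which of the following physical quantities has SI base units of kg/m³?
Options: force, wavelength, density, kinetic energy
Checking the SI base units of each option:
  force (F = ma): kg·m/s²  ✗
  wavelength (λ = v/f): m  ✗
  density (ρ = m/V): kg/m³  ✓ matches
  kinetic energy (E = ½mv²): kg·m²/s²  ✗

Only density has units kg/m³.

Answer: density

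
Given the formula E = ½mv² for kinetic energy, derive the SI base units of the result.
Units of each symbol in E = ½mv²:
  m (mass): kg
  v (speed): m/s  → to the power 2, contributes m²/s²
  The factor ½ is dimensionless.

Multiplying the contributions: [kg] · [m²/s²]
Adding exponents of each base unit: kg: 1, m: 2, s: -2
SI base units of kinetic energy: kg·m²/s²

Answer: kg·m²/s²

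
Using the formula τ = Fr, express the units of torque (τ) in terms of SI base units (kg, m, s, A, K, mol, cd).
Units of each symbol in τ = Fr:
  F (force): kg·m/s²
  r (lever arm): m

Multiplying the contributions: [kg·m/s²] · [m]
Adding exponents of each base unit: kg: 1, m: 2, s: -2
SI base units of torque: kg·m²/s²

Answer: kg·m²/s²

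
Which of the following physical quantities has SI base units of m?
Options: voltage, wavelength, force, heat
Checking the SI base units of each option:
  voltage (V = IR): kg·m²/(s³·A)  ✗
  wavelength (λ = v/f): m  ✓ matches
  force (F = ma): kg·m/s²  ✗
  heat (Q = mcΔT): kg·m²/s²  ✗

Only wavelength has units m.

Answer: wavelength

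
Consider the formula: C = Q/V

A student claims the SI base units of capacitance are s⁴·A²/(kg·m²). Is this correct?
Units of each symbol in C = Q/V:
  Q (charge, in coulombs): s·A
  V (voltage, in volts): kg·m²/(s³·A)  → in the denominator, contributes s³·A/(kg·m²)

Multiplying the contributions: [s·A] · [s³·A/(kg·m²)]
Adding exponents of each base unit: kg: -1, m: -2, s: 4, A: 2
SI base units of capacitance: s⁴·A²/(kg·m²)

The claimed units s⁴·A²/(kg·m²) match the derived units, so the claim is correct.

Answer: Yes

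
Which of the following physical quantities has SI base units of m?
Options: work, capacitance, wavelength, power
Checking the SI base units of each option:
  work (W = Fd): kg·m²/s²  ✗
  capacitance (C = Q/V): s⁴·A²/(kg·m²)  ✗
  wavelength (λ = v/f): m  ✓ matches
  power (P = W/t): kg·m²/s³  ✗

Only wavelength has units m.

Answer: wavelength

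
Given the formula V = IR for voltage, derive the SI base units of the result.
Units of each symbol in V = IR:
  I (current): A
  R (resistance, in ohms): kg·m²/(s³·A²)

Multiplying the contributions: [A] · [kg·m²/(s³·A²)]
Adding exponents of each base unit: kg: 1, m: 2, s: -3, A: -1
SI base units of voltage: kg·m²/(s³·A)

Answer: kg·m²/(s³·A)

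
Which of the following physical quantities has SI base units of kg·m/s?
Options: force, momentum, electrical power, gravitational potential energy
Checking the SI base units of each option:
  force (F = ma): kg·m/s²  ✗
  momentum (p = mv): kg·m/s  ✓ matches
  electrical power (P = IV): kg·m²/s³  ✗
  gravitational potential energy (U = -GMm/r): kg·m²/s²  ✗

Only momentum has units kg·m/s.

Answer: momentum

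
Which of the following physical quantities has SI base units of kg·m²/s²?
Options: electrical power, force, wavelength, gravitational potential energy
Checking the SI base units of each option:
  electrical power (P = IV): kg·m²/s³  ✗
  force (F = ma): kg·m/s²  ✗
  wavelength (λ = v/f): m  ✗
  gravitational potential energy (U = -GMm/r): kg·m²/s²  ✓ matches

Only gravitational potential energy has units kg·m²/s².

Answer: gravitational potential energy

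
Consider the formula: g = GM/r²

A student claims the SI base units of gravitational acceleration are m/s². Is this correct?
Units of each symbol in g = GM/r²:
  G (gravitational constant): m³/(kg·s²)
  M (mass): kg
  r (distance): m  → to the power 2 in the denominator, contributes 1/m²

Multiplying the contributions: [m³/(kg·s²)] · [kg] · [1/m²]
Adding exponents of each base unit: m: 1, s: -2
SI base units of gravitational acceleration: m/s²

The claimed units m/s² match the derived units, so the claim is correct.

Answer: Yes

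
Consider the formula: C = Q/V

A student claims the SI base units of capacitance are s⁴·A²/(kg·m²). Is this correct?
Units of each symbol in C = Q/V:
  Q (charge, in coulombs): s·A
  V (voltage, in volts): kg·m²/(s³·A)  → in the denominator, contributes s³·A/(kg·m²)

Multiplying the contributions: [s·A] · [s³·A/(kg·m²)]
Adding exponents of each base unit: kg: -1, m: -2, s: 4, A: 2
SI base units of capacitance: s⁴·A²/(kg·m²)

The claimed units s⁴·A²/(kg·m²) match the derived units, so the claim is correct.

Answer: Yes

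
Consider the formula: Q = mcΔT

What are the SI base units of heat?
Units of each symbol in Q = mcΔT:
  m (mass): kg
  c (specific heat capacity, in J/(kg·K)): m²/(s²·K)
  ΔT (temperature change): K

Multiplying the contributions: [kg] · [m²/(s²·K)] · [K]
Adding exponents of each base unit: kg: 1, m: 2, s: -2
SI base units of heat: kg·m²/s²

Answer: kg·m²/s²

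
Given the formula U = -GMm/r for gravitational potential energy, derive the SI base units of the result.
Units of each symbol in U = -GMm/r:
  G (gravitational constant): m³/(kg·s²)
  M (mass): kg
  m (mass): kg
  r (distance): m  → in the denominator, contributes 1/m
  The minus sign does not affect the units.

Multiplying the contributions: [m³/(kg·s²)] · [kg] · [kg] · [1/m]
Adding exponents of each base unit: kg: 1, m: 2, s: -2
SI base units of gravitational potential energy: kg·m²/s²

Answer: kg·m²/s²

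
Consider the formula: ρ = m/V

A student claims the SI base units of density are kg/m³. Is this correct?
Units of each symbol in ρ = m/V:
  m (mass): kg
  V (volume): m³  → in the denominator, contributes 1/m³

Multiplying the contributions: [kg] · [1/m³]
Adding exponents of each base unit: kg: 1, m: -3
SI base units of density: kg/m³

The claimed units kg/m³ match the derived units, so the claim is correct.

Answer: Yes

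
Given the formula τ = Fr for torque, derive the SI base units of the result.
Units of each symbol in τ = Fr:
  F (force): kg·m/s²
  r (lever arm): m

Multiplying the contributions: [kg·m/s²] · [m]
Adding exponents of each base unit: kg: 1, m: 2, s: -2
SI base units of torque: kg·m²/s²

Answer: kg·m²/s²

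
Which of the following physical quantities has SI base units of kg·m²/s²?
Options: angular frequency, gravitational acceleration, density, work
Checking the SI base units of each option:
  angular frequency (ω = 2πf): 1/s  ✗
  gravitational acceleration (g = GM/r²): m/s²  ✗
  density (ρ = m/V): kg/m³  ✗
  work (W = Fd): kg·m²/s²  ✓ matches

Only work has units kg·m²/s².

Answer: work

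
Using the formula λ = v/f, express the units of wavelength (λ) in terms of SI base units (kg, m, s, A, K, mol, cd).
Units of each symbol in λ = v/f:
  v (wave speed): m/s
  f (frequency): 1/s  → in the denominator, contributes s

Multiplying the contributions: [m/s] · [s]
Adding exponents of each base unit: m: 1
SI base units of wavelength: m

Answer: m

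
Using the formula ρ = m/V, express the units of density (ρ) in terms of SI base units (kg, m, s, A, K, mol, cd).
Units of each symbol in ρ = m/V:
  m (mass): kg
  V (volume): m³  → in the denominator, contributes 1/m³

Multiplying the contributions: [kg] · [1/m³]
Adding exponents of each base unit: kg: 1, m: -3
SI base units of density: kg/m³

Answer: kg/m³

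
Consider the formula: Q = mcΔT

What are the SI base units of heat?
Units of each symbol in Q = mcΔT:
  m (mass): kg
  c (specific heat capacity, in J/(kg·K)): m²/(s²·K)
  ΔT (temperature change): K

Multiplying the contributions: [kg] · [m²/(s²·K)] · [K]
Adding exponents of each base unit: kg: 1, m: 2, s: -2
SI base units of heat: kg·m²/s²

Answer: kg·m²/s²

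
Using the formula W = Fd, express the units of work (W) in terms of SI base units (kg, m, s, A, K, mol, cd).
Units of each symbol in W = Fd:
  F (force): kg·m/s²
  d (displacement): m

Multiplying the contributions: [kg·m/s²] · [m]
Adding exponents of each base unit: kg: 1, m: 2, s: -2
SI base units of work: kg·m²/s²

Answer: kg·m²/s²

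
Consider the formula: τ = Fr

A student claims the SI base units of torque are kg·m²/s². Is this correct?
Units of each symbol in τ = Fr:
  F (force): kg·m/s²
  r (lever arm): m

Multiplying the contributions: [kg·m/s²] · [m]
Adding exponents of each base unit: kg: 1, m: 2, s: -2
SI base units of torque: kg·m²/s²

The claimed units kg·m²/s² match the derived units, so the claim is correct.

Answer: Yes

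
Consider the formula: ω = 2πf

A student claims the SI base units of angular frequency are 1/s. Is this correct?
Units of each symbol in ω = 2πf:
  f (frequency): 1/s
  The factor 2π is dimensionless.

Multiplying the contributions: [1/s]
Adding exponents of each base unit: s: -1
SI base units of angular frequency: 1/s

The claimed units 1/s match the derived units, so the claim is correct.

Answer: Yes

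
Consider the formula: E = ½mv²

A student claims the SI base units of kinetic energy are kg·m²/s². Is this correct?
Units of each symbol in E = ½mv²:
  m (mass): kg
  v (speed): m/s  → to the power 2, contributes m²/s²
  The factor ½ is dimensionless.

Multiplying the contributions: [kg] · [m²/s²]
Adding exponents of each base unit: kg: 1, m: 2, s: -2
SI base units of kinetic energy: kg·m²/s²

The claimed units kg·m²/s² match the derived units, so the claim is correct.

Answer: Yes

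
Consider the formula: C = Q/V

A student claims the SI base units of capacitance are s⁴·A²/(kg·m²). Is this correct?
Units of each symbol in C = Q/V:
  Q (charge, in coulombs): s·A
  V (voltage, in volts): kg·m²/(s³·A)  → in the denominator, contributes s³·A/(kg·m²)

Multiplying the contributions: [s·A] · [s³·A/(kg·m²)]
Adding exponents of each base unit: kg: -1, m: -2, s: 4, A: 2
SI base units of capacitance: s⁴·A²/(kg·m²)

The claimed units s⁴·A²/(kg·m²) match the derived units, so the claim is correct.

Answer: Yes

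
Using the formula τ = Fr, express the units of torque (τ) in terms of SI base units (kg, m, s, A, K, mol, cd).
Units of each symbol in τ = Fr:
  F (force): kg·m/s²
  r (lever arm): m

Multiplying the contributions: [kg·m/s²] · [m]
Adding exponents of each base unit: kg: 1, m: 2, s: -2
SI base units of torque: kg·m²/s²

Answer: kg·m²/s²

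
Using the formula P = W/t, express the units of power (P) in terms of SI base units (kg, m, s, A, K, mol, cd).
Units of each symbol in P = W/t:
  W (work): kg·m²/s²
  t (time): s  → in the denominator, contributes 1/s

Multiplying the contributions: [kg·m²/s²] · [1/s]
Adding exponents of each base unit: kg: 1, m: 2, s: -3
SI base units of power: kg·m²/s³

Answer: kg·m²/s³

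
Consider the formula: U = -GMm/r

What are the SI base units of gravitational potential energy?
Units of each symbol in U = -GMm/r:
  G (gravitational constant): m³/(kg·s²)
  M (mass): kg
  m (mass): kg
  r (distance): m  → in the denominator, contributes 1/m
  The minus sign does not affect the units.

Multiplying the contributions: [m³/(kg·s²)] · [kg] · [kg] · [1/m]
Adding exponents of each base unit: kg: 1, m: 2, s: -2
SI base units of gravitational potential energy: kg·m²/s²

Answer: kg·m²/s²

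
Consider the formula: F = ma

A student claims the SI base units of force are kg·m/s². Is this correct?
Units of each symbol in F = ma:
  m (mass): kg
  a (acceleration): m/s²

Multiplying the contributions: [kg] · [m/s²]
Adding exponents of each base unit: kg: 1, m: 1, s: -2
SI base units of force: kg·m/s²

The claimed units kg·m/s² match the derived units, so the claim is correct.

Answer: Yes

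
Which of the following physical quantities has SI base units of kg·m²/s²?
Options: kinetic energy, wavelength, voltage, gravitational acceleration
Checking the SI base units of each option:
  kinetic energy (E = ½mv²): kg·m²/s²  ✓ matches
  wavelength (λ = v/f): m  ✗
  voltage (V = IR): kg·m²/(s³·A)  ✗
  gravitational acceleration (g = GM/r²): m/s²  ✗

Only kinetic energy has units kg·m²/s².

Answer: kinetic energy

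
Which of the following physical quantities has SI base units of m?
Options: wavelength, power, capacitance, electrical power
Checking the SI base units of each option:
  wavelength (λ = v/f): m  ✓ matches
  power (P = W/t): kg·m²/s³  ✗
  capacitance (C = Q/V): s⁴·A²/(kg·m²)  ✗
  electrical power (P = IV): kg·m²/s³  ✗

Only wavelength has units m.

Answer: wavelength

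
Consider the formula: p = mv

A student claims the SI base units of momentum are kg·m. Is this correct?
Units of each symbol in p = mv:
  m (mass): kg
  v (velocity): m/s

Multiplying the contributions: [kg] · [m/s]
Adding exponents of each base unit: kg: 1, m: 1, s: -1
SI base units of momentum: kg·m/s

The claimed units kg·m (exponents kg: 1, m: 1) do not match the derived units kg·m/s (exponents kg: 1, m: 1, s: -1), so the claim is incorrect.

Answer: No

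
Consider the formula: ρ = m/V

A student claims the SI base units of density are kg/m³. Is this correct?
Units of each symbol in ρ = m/V:
  m (mass): kg
  V (volume): m³  → in the denominator, contributes 1/m³

Multiplying the contributions: [kg] · [1/m³]
Adding exponents of each base unit: kg: 1, m: -3
SI base units of density: kg/m³

The claimed units kg/m³ match the derived units, so the claim is correct.

Answer: Yes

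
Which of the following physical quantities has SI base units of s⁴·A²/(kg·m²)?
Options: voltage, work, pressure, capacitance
Checking the SI base units of each option:
  voltage (V = IR): kg·m²/(s³·A)  ✗
  work (W = Fd): kg·m²/s²  ✗
  pressure (P = F/A): kg/(m·s²)  ✗
  capacitance (C = Q/V): s⁴·A²/(kg·m²)  ✓ matches

Only capacitance has units s⁴·A²/(kg·m²).

Answer: capacitance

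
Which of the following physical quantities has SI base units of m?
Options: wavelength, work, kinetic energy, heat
Checking the SI base units of each option:
  wavelength (λ = v/f): m  ✓ matches
  work (W = Fd): kg·m²/s²  ✗
  kinetic energy (E = ½mv²): kg·m²/s²  ✗
  heat (Q = mcΔT): kg·m²/s²  ✗

Only wavelength has units m.

Answer: wavelength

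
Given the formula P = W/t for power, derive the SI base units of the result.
Units of each symbol in P = W/t:
  W (work): kg·m²/s²
  t (time): s  → in the denominator, contributes 1/s

Multiplying the contributions: [kg·m²/s²] · [1/s]
Adding exponents of each base unit: kg: 1, m: 2, s: -3
SI base units of power: kg·m²/s³

Answer: kg·m²/s³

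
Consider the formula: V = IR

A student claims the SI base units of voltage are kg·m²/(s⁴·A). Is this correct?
Units of each symbol in V = IR:
  I (current): A
  R (resistance, in ohms): kg·m²/(s³·A²)

Multiplying the contributions: [A] · [kg·m²/(s³·A²)]
Adding exponents of each base unit: kg: 1, m: 2, s: -3, A: -1
SI base units of voltage: kg·m²/(s³·A)

The claimed units kg·m²/(s⁴·A) (exponents kg: 1, m: 2, s: -4, A: -1) do not match the derived units kg·m²/(s³·A) (exponents kg: 1, m: 2, s: -3, A: -1), so the claim is incorrect.

Answer: No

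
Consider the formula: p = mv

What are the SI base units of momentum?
Units of each symbol in p = mv:
  m (mass): kg
  v (velocity): m/s

Multiplying the contributions: [kg] · [m/s]
Adding exponents of each base unit: kg: 1, m: 1, s: -1
SI base units of momentum: kg·m/s

Answer: kg·m/s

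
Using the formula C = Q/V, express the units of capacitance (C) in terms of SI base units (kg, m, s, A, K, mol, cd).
Units of each symbol in C = Q/V:
  Q (charge, in coulombs): s·A
  V (voltage, in volts): kg·m²/(s³·A)  → in the denominator, contributes s³·A/(kg·m²)

Multiplying the contributions: [s·A] · [s³·A/(kg·m²)]
Adding exponents of each base unit: kg: -1, m: -2, s: 4, A: 2
SI base units of capacitance: s⁴·A²/(kg·m²)

Answer: s⁴·A²/(kg·m²)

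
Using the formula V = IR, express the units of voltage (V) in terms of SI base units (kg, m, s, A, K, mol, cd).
Units of each symbol in V = IR:
  I (current): A
  R (resistance, in ohms): kg·m²/(s³·A²)

Multiplying the contributions: [A] · [kg·m²/(s³·A²)]
Adding exponents of each base unit: kg: 1, m: 2, s: -3, A: -1
SI base units of voltage: kg·m²/(s³·A)

Answer: kg·m²/(s³·A)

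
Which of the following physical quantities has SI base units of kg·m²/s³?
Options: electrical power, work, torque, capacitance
Checking the SI base units of each option:
  electrical power (P = IV): kg·m²/s³  ✓ matches
  work (W = Fd): kg·m²/s²  ✗
  torque (τ = Fr): kg·m²/s²  ✗
  capacitance (C = Q/V): s⁴·A²/(kg·m²)  ✗

Only electrical power has units kg·m²/s³.

Answer: electrical power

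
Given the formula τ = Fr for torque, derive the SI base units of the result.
Units of each symbol in τ = Fr:
  F (force): kg·m/s²
  r (lever arm): m

Multiplying the contributions: [kg·m/s²] · [m]
Adding exponents of each base unit: kg: 1, m: 2, s: -2
SI base units of torque: kg·m²/s²

Answer: kg·m²/s²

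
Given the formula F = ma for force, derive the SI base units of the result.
Units of each symbol in F = ma:
  m (mass): kg
  a (acceleration): m/s²

Multiplying the contributions: [kg] · [m/s²]
Adding exponents of each base unit: kg: 1, m: 1, s: -2
SI base units of force: kg·m/s²

Answer: kg·m/s²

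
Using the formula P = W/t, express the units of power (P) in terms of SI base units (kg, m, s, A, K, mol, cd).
Units of each symbol in P = W/t:
  W (work): kg·m²/s²
  t (time): s  → in the denominator, contributes 1/s

Multiplying the contributions: [kg·m²/s²] · [1/s]
Adding exponents of each base unit: kg: 1, m: 2, s: -3
SI base units of power: kg·m²/s³

Answer: kg·m²/s³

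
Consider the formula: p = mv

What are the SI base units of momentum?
Units of each symbol in p = mv:
  m (mass): kg
  v (velocity): m/s

Multiplying the contributions: [kg] · [m/s]
Adding exponents of each base unit: kg: 1, m: 1, s: -1
SI base units of momentum: kg·m/s

Answer: kg·m/s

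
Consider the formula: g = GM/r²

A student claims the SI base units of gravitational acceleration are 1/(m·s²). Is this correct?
Units of each symbol in g = GM/r²:
  G (gravitational constant): m³/(kg·s²)
  M (mass): kg
  r (distance): m  → to the power 2 in the denominator, contributes 1/m²

Multiplying the contributions: [m³/(kg·s²)] · [kg] · [1/m²]
Adding exponents of each base unit: m: 1, s: -2
SI base units of gravitational acceleration: m/s²

The claimed units 1/(m·s²) (exponents m: -1, s: -2) do not match the derived units m/s² (exponents m: 1, s: -2), so the claim is incorrect.

Answer: No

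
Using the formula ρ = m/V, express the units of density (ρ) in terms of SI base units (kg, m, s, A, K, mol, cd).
Units of each symbol in ρ = m/V:
  m (mass): kg
  V (volume): m³  → in the denominator, contributes 1/m³

Multiplying the contributions: [kg] · [1/m³]
Adding exponents of each base unit: kg: 1, m: -3
SI base units of density: kg/m³

Answer: kg/m³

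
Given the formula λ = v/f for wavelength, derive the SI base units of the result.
Units of each symbol in λ = v/f:
  v (wave speed): m/s
  f (frequency): 1/s  → in the denominator, contributes s

Multiplying the contributions: [m/s] · [s]
Adding exponents of each base unit: m: 1
SI base units of wavelength: m

Answer: m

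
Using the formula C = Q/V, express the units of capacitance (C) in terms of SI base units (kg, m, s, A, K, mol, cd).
Units of each symbol in C = Q/V:
  Q (charge, in coulombs): s·A
  V (voltage, in volts): kg·m²/(s³·A)  → in the denominator, contributes s³·A/(kg·m²)

Multiplying the contributions: [s·A] · [s³·A/(kg·m²)]
Adding exponents of each base unit: kg: -1, m: -2, s: 4, A: 2
SI base units of capacitance: s⁴·A²/(kg·m²)

Answer: s⁴·A²/(kg·m²)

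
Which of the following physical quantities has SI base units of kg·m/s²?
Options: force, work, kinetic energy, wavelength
Checking the SI base units of each option:
  force (F = ma): kg·m/s²  ✓ matches
  work (W = Fd): kg·m²/s²  ✗
  kinetic energy (E = ½mv²): kg·m²/s²  ✗
  wavelength (λ = v/f): m  ✗

Only force has units kg·m/s².

Answer: force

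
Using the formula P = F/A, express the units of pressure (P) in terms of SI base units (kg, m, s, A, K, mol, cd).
Units of each symbol in P = F/A:
  F (force): kg·m/s²
  A (area): m²  → in the denominator, contributes 1/m²

Multiplying the contributions: [kg·m/s²] · [1/m²]
Adding exponents of each base unit: kg: 1, m: -1, s: -2
SI base units of pressure: kg/(m·s²)

Answer: kg/(m·s²)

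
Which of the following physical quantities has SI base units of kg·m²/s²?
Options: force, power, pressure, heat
Checking the SI base units of each option:
  force (F = ma): kg·m/s²  ✗
  power (P = W/t): kg·m²/s³  ✗
  pressure (P = F/A): kg/(m·s²)  ✗
  heat (Q = mcΔT): kg·m²/s²  ✓ matches

Only heat has units kg·m²/s².

Answer: heat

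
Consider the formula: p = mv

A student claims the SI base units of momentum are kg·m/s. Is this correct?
Units of each symbol in p = mv:
  m (mass): kg
  v (velocity): m/s

Multiplying the contributions: [kg] · [m/s]
Adding exponents of each base unit: kg: 1, m: 1, s: -1
SI base units of momentum: kg·m/s

The claimed units kg·m/s match the derived units, so the claim is correct.

Answer: Yes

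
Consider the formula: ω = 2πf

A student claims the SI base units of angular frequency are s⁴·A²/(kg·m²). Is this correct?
Units of each symbol in ω = 2πf:
  f (frequency): 1/s
  The factor 2π is dimensionless.

Multiplying the contributions: [1/s]
Adding exponents of each base unit: s: -1
SI base units of angular frequency: 1/s

The claimed units s⁴·A²/(kg·m²) (exponents kg: -1, m: -2, s: 4, A: 2) do not match the derived units 1/s (exponents s: -1), so the claim is incorrect.

Answer: No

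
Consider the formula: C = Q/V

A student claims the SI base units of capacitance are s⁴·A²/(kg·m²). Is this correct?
Units of each symbol in C = Q/V:
  Q (charge, in coulombs): s·A
  V (voltage, in volts): kg·m²/(s³·A)  → in the denominator, contributes s³·A/(kg·m²)

Multiplying the contributions: [s·A] · [s³·A/(kg·m²)]
Adding exponents of each base unit: kg: -1, m: -2, s: 4, A: 2
SI base units of capacitance: s⁴·A²/(kg·m²)

The claimed units s⁴·A²/(kg·m²) match the derived units, so the claim is correct.

Answer: Yes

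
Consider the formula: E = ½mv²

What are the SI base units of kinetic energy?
Units of each symbol in E = ½mv²:
  m (mass): kg
  v (speed): m/s  → to the power 2, contributes m²/s²
  The factor ½ is dimensionless.

Multiplying the contributions: [kg] · [m²/s²]
Adding exponents of each base unit: kg: 1, m: 2, s: -2
SI base units of kinetic energy: kg·m²/s²

Answer: kg·m²/s²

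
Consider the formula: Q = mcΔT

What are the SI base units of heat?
Units of each symbol in Q = mcΔT:
  m (mass): kg
  c (specific heat capacity, in J/(kg·K)): m²/(s²·K)
  ΔT (temperature change): K

Multiplying the contributions: [kg] · [m²/(s²·K)] · [K]
Adding exponents of each base unit: kg: 1, m: 2, s: -2
SI base units of heat: kg·m²/s²

Answer: kg·m²/s²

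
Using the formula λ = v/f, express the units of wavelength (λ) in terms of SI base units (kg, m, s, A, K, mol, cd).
Units of each symbol in λ = v/f:
  v (wave speed): m/s
  f (frequency): 1/s  → in the denominator, contributes s

Multiplying the contributions: [m/s] · [s]
Adding exponents of each base unit: m: 1
SI base units of wavelength: m

Answer: m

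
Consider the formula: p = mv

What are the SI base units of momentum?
Units of each symbol in p = mv:
  m (mass): kg
  v (velocity): m/s

Multiplying the contributions: [kg] · [m/s]
Adding exponents of each base unit: kg: 1, m: 1, s: -1
SI base units of momentum: kg·m/s

Answer: kg·m/s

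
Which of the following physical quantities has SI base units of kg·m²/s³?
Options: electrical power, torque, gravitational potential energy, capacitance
Checking the SI base units of each option:
  electrical power (P = IV): kg·m²/s³  ✓ matches
  torque (τ = Fr): kg·m²/s²  ✗
  gravitational potential energy (U = -GMm/r): kg·m²/s²  ✗
  capacitance (C = Q/V): s⁴·A²/(kg·m²)  ✗

Only electrical power has units kg·m²/s³.

Answer: electrical power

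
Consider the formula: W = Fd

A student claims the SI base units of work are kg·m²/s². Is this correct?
Units of each symbol in W = Fd:
  F (force): kg·m/s²
  d (displacement): m

Multiplying the contributions: [kg·m/s²] · [m]
Adding exponents of each base unit: kg: 1, m: 2, s: -2
SI base units of work: kg·m²/s²

The claimed units kg·m²/s² match the derived units, so the claim is correct.

Answer: Yes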